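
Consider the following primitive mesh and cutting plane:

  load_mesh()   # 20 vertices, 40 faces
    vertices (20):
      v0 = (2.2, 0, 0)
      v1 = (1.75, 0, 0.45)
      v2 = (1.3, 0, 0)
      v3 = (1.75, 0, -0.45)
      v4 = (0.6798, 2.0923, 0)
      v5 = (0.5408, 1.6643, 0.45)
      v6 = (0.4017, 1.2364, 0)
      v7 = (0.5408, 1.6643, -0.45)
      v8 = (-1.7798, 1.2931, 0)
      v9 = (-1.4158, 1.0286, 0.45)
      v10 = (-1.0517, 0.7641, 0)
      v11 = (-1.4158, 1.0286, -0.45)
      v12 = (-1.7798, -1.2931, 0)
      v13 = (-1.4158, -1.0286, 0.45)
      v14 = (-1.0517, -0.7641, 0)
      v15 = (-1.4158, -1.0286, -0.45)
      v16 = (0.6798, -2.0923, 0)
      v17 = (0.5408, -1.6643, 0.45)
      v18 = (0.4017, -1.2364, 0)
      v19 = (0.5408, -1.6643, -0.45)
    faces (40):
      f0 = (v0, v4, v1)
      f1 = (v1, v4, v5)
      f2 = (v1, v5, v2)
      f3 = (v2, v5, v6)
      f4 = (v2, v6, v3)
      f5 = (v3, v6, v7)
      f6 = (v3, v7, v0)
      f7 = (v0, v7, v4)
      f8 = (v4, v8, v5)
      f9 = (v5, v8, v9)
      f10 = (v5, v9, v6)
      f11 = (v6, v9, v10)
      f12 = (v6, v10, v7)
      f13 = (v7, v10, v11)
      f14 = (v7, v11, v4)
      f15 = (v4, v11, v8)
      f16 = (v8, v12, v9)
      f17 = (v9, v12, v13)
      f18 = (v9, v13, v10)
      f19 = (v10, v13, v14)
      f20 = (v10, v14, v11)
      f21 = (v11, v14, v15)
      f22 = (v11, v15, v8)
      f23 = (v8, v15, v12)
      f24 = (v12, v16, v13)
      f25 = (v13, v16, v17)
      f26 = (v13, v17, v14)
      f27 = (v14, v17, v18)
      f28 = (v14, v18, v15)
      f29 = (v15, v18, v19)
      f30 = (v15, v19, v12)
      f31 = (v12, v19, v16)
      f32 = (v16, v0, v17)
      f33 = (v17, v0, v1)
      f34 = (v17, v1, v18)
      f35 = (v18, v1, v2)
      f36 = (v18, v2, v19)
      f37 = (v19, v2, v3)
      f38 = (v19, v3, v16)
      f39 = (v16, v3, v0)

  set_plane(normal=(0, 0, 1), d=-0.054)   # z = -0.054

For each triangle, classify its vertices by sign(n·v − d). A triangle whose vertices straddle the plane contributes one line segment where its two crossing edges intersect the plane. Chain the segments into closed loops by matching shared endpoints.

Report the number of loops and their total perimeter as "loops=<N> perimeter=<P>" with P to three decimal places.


loops=2 perimeter=20.572

Straddling triangles (20 of 40):
  (v2,v6,v3) [++-] → (0.563496, 1.08803, -0.054)–(1.354, 0, -0.054)  len=1.3449
  (v3,v6,v7) [-+-] → (0.563496, 1.08803, -0.054)–(0.418392, 1.28775, -0.054)  len=0.2469
  (v3,v7,v0) [--+] → (2.0009, 0.199716, -0.054)–(2.146, 0, -0.054)  len=0.2469
  (v0,v7,v4) [+-+] → (2.0009, 0.199716, -0.054)–(0.66312, 2.04094, -0.054)  len=2.2759
  (v6,v10,v7) [++-] → (-0.8606, 0.872124, -0.054)–(0.418392, 1.28775, -0.054)  len=1.3448
  (v7,v10,v11) [-+-] → (-0.8606, 0.872124, -0.054)–(-1.09539, 0.79584, -0.054)  len=0.2469
  (v7,v11,v4) [--+] → (0.428328, 1.96466, -0.054)–(0.66312, 2.04094, -0.054)  len=0.2469
  (v4,v11,v8) [+-+] → (0.428328, 1.96466, -0.054)–(-1.73612, 1.26136, -0.054)  len=2.2758
  (v10,v14,v11) [++-] → (-1.09539, -0.548976, -0.054)–(-1.09539, 0.79584, -0.054)  len=1.3448
  (v11,v14,v15) [-+-] → (-1.09539, -0.548976, -0.054)–(-1.09539, -0.79584, -0.054)  len=0.2469
  (v11,v15,v8) [--+] → (-1.73612, 1.0145, -0.054)–(-1.73612, 1.26136, -0.054)  len=0.2469
  (v8,v15,v12) [+-+] → (-1.73612, 1.0145, -0.054)–(-1.73612, -1.26136, -0.054)  len=2.2759
  (v14,v18,v15) [++-] → (0.1836, -1.21146, -0.054)–(-1.09539, -0.79584, -0.054)  len=1.3448
  (v15,v18,v19) [-+-] → (0.1836, -1.21146, -0.054)–(0.418392, -1.28775, -0.054)  len=0.2469
  (v15,v19,v12) [--+] → (-1.50133, -1.33764, -0.054)–(-1.73612, -1.26136, -0.054)  len=0.2469
  (v12,v19,v16) [+-+] → (-1.50133, -1.33764, -0.054)–(0.66312, -2.04094, -0.054)  len=2.2758
  (v18,v2,v19) [++-] → (1.2089, -0.199716, -0.054)–(0.418392, -1.28775, -0.054)  len=1.3449
  (v19,v2,v3) [-+-] → (1.2089, -0.199716, -0.054)–(1.354, 0, -0.054)  len=0.2469
  (v19,v3,v16) [--+] → (0.808224, -1.84122, -0.054)–(0.66312, -2.04094, -0.054)  len=0.2469
  (v16,v3,v0) [+-+] → (0.808224, -1.84122, -0.054)–(2.146, 0, -0.054)  len=2.2759

Chained into 2 loop(s):
  loop 1: 10 segments, perimeter = 7.9586
  loop 2: 10 segments, perimeter = 12.6137
Total perimeter = 20.572


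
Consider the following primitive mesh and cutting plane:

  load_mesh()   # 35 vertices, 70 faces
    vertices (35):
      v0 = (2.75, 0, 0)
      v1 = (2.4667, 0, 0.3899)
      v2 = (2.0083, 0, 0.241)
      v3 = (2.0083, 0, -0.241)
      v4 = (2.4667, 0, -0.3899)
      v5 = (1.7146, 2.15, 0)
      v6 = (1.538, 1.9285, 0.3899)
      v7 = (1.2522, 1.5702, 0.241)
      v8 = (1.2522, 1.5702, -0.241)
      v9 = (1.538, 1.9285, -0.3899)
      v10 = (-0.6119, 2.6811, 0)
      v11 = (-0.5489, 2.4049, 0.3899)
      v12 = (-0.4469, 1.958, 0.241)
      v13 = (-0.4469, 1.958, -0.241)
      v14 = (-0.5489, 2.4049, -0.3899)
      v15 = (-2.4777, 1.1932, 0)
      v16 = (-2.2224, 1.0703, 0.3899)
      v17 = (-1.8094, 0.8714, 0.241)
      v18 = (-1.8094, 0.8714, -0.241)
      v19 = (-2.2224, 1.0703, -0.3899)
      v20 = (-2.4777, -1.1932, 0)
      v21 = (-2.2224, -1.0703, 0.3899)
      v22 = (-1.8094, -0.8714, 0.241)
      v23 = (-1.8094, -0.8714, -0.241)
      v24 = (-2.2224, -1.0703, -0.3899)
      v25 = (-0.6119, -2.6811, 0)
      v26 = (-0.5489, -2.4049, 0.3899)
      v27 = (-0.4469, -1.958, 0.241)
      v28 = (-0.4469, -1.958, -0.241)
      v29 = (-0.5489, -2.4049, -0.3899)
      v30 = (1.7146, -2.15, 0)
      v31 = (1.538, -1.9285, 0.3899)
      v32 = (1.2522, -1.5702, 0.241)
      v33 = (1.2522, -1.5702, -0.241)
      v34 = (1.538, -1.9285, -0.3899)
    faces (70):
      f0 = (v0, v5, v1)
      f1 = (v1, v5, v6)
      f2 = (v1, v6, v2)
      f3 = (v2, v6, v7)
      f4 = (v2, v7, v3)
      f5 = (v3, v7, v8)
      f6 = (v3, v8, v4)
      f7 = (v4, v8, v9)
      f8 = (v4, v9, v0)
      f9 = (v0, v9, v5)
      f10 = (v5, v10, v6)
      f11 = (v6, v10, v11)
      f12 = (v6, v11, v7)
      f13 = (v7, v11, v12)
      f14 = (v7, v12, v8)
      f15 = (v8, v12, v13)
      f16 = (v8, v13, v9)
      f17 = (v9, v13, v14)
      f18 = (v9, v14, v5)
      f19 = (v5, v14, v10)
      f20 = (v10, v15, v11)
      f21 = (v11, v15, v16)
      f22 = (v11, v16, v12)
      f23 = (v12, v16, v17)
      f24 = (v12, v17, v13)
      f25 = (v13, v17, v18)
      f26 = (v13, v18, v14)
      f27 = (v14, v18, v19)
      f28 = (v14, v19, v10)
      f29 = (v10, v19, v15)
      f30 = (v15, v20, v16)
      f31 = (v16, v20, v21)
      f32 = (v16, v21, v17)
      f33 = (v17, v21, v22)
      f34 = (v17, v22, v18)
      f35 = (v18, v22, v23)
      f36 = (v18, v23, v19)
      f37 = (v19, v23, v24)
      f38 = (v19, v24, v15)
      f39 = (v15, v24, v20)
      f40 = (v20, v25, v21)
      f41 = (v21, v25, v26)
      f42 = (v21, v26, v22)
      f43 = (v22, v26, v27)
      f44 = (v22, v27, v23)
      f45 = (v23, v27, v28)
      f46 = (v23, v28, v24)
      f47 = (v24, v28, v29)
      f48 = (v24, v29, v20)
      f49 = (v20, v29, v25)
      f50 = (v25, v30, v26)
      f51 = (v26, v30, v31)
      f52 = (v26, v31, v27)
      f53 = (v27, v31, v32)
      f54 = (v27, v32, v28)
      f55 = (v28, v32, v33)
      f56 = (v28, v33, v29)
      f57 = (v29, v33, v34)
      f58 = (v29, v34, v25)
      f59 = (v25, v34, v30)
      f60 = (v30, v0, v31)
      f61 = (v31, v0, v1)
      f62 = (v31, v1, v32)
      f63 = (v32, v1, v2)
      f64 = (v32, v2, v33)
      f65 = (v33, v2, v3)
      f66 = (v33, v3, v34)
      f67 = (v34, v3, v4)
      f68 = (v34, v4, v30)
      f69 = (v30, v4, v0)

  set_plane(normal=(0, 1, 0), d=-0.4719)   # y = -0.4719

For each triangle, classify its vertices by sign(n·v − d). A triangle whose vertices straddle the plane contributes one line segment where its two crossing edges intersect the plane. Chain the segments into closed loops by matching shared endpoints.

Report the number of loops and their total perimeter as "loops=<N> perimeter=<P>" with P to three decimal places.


Straddling triangles (20 of 70):
  (v15,v20,v16) [+-+] → (-2.4777, -0.4719, 0)–(-2.39634, -0.4719, 0.124248)  len=0.1485
  (v16,v20,v21) [+--] → (-2.39634, -0.4719, 0.124248)–(-2.2224, -0.4719, 0.3899)  len=0.3175
  (v16,v21,v17) [+-+] → (-2.2224, -0.4719, 0.3899)–(-2.09512, -0.4719, 0.344011)  len=0.1353
  (v17,v21,v22) [+--] → (-2.09512, -0.4719, 0.344011)–(-1.8094, -0.4719, 0.241)  len=0.3037
  (v17,v22,v18) [+-+] → (-1.8094, -0.4719, 0.241)–(-1.8094, -0.4719, 0.130512)  len=0.1105
  (v18,v22,v23) [+--] → (-1.8094, -0.4719, 0.130512)–(-1.8094, -0.4719, -0.241)  len=0.3715
  (v18,v23,v19) [+-+] → (-1.8094, -0.4719, -0.241)–(-1.89437, -0.4719, -0.271636)  len=0.0903
  (v19,v23,v24) [+--] → (-1.89437, -0.4719, -0.271636)–(-2.2224, -0.4719, -0.3899)  len=0.3487
  (v19,v24,v15) [+-+] → (-2.2224, -0.4719, -0.3899)–(-2.28989, -0.4719, -0.286822)  len=0.1232
  (v15,v24,v20) [+--] → (-2.28989, -0.4719, -0.286822)–(-2.4777, -0.4719, 0)  len=0.3428
  (v30,v0,v31) [-+-] → (2.52274, -0.4719, 0)–(2.45343, -0.4719, 0.0954077)  len=0.1179
  (v31,v0,v1) [-++] → (2.45343, -0.4719, 0.0954077)–(2.23945, -0.4719, 0.3899)  len=0.3640
  (v31,v1,v32) [-+-] → (2.23945, -0.4719, 0.3899)–(2.1017, -0.4719, 0.34515)  len=0.1448
  (v32,v1,v2) [-++] → (2.1017, -0.4719, 0.34515)–(1.78107, -0.4719, 0.241)  len=0.3371
  (v32,v2,v33) [-+-] → (1.78107, -0.4719, 0.241)–(1.78107, -0.4719, 0.0961421)  len=0.1449
  (v33,v2,v3) [-++] → (1.78107, -0.4719, 0.0961421)–(1.78107, -0.4719, -0.241)  len=0.3371
  (v33,v3,v34) [-+-] → (1.78107, -0.4719, -0.241)–(1.89322, -0.4719, -0.277436)  len=0.1179
  (v34,v3,v4) [-++] → (1.89322, -0.4719, -0.277436)–(2.23945, -0.4719, -0.3899)  len=0.3640
  (v34,v4,v30) [-+-] → (2.23945, -0.4719, -0.3899)–(2.30162, -0.4719, -0.304321)  len=0.1058
  (v30,v4,v0) [-++] → (2.30162, -0.4719, -0.304321)–(2.52274, -0.4719, 0)  len=0.3762

Chained into 2 loop(s):
  loop 1: 10 segments, perimeter = 2.2921
  loop 2: 10 segments, perimeter = 2.4098
Total perimeter = 4.702

loops=2 perimeter=4.702


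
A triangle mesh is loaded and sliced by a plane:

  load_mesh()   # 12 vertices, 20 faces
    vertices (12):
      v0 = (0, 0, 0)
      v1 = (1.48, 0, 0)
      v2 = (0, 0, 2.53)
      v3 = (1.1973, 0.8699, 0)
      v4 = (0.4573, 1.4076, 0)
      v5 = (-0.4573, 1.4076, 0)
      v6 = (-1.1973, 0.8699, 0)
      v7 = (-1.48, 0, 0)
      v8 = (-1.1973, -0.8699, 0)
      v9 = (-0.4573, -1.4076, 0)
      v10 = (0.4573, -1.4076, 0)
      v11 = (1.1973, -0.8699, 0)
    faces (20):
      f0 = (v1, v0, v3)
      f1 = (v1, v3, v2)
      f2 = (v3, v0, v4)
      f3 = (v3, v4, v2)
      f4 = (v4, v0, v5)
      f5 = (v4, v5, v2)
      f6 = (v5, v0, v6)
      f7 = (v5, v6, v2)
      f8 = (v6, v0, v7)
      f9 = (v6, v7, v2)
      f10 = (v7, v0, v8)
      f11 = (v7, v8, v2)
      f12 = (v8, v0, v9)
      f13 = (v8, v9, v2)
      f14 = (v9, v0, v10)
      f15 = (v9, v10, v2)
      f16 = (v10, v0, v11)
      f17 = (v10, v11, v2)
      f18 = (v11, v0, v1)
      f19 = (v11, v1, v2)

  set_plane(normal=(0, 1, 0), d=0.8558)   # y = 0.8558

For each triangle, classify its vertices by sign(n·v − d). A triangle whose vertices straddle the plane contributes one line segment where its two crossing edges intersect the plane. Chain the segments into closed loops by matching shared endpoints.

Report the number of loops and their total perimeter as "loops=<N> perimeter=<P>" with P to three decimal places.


loops=1 perimeter=5.673

Straddling triangles (10 of 20):
  (v1,v0,v3) [--+] → (1.17789, 0.8558, 0)–(1.20188, 0.8558, 0)  len=0.0240
  (v1,v3,v2) [-+-] → (1.20188, 0.8558, 0)–(1.17789, 0.8558, 0.0410082)  len=0.0475
  (v3,v0,v4) [+-+] → (1.17789, 0.8558, 0)–(0.278032, 0.8558, 0)  len=0.8999
  (v3,v4,v2) [++-] → (0.278032, 0.8558, 0.991797)–(1.17789, 0.8558, 0.0410082)  len=1.3091
  (v4,v0,v5) [+-+] → (0.278032, 0.8558, 0)–(-0.278032, 0.8558, 0)  len=0.5561
  (v4,v5,v2) [++-] → (-0.278032, 0.8558, 0.991797)–(0.278032, 0.8558, 0.991797)  len=0.5561
  (v5,v0,v6) [+-+] → (-0.278032, 0.8558, 0)–(-1.17789, 0.8558, 0)  len=0.8999
  (v5,v6,v2) [++-] → (-1.17789, 0.8558, 0.0410082)–(-0.278032, 0.8558, 0.991797)  len=1.3091
  (v6,v0,v7) [+--] → (-1.17789, 0.8558, 0)–(-1.20188, 0.8558, 0)  len=0.0240
  (v6,v7,v2) [+--] → (-1.20188, 0.8558, 0)–(-1.17789, 0.8558, 0.0410082)  len=0.0475

Chained into 1 loop(s):
  loop 1: 10 segments, perimeter = 5.6731
Total perimeter = 5.673


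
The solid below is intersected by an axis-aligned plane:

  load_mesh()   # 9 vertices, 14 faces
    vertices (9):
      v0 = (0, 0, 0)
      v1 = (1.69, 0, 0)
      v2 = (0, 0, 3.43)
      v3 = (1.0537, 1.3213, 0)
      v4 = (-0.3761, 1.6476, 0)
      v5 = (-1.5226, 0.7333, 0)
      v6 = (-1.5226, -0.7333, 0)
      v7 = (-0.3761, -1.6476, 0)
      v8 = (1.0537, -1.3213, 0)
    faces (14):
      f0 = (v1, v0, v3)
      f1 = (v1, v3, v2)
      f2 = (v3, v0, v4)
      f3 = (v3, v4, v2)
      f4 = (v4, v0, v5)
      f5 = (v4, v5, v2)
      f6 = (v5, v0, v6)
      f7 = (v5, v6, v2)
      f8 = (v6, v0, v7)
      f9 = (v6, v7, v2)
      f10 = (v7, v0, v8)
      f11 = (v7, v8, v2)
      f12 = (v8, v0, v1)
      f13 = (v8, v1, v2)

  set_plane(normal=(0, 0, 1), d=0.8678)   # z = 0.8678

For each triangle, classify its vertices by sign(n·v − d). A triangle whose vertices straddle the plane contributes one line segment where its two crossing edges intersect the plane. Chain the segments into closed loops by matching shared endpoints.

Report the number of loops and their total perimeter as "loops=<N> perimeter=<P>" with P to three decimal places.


Straddling triangles (7 of 14):
  (v1,v3,v2) [--+] → (0.787111, 0.987007, 0.8678)–(1.26243, 0, 0.8678)  len=1.0955
  (v3,v4,v2) [--+] → (-0.280946, 1.23075, 0.8678)–(0.787111, 0.987007, 0.8678)  len=1.0955
  (v4,v5,v2) [--+] → (-1.13738, 0.547773, 0.8678)–(-0.280946, 1.23075, 0.8678)  len=1.0954
  (v5,v6,v2) [--+] → (-1.13738, -0.547773, 0.8678)–(-1.13738, 0.547773, 0.8678)  len=1.0955
  (v6,v7,v2) [--+] → (-0.280946, -1.23075, 0.8678)–(-1.13738, -0.547773, 0.8678)  len=1.0954
  (v7,v8,v2) [--+] → (0.787111, -0.987007, 0.8678)–(-0.280946, -1.23075, 0.8678)  len=1.0955
  (v8,v1,v2) [--+] → (1.26243, 0, 0.8678)–(0.787111, -0.987007, 0.8678)  len=1.0955

Chained into 1 loop(s):
  loop 1: 7 segments, perimeter = 7.6684
Total perimeter = 7.668

loops=1 perimeter=7.668


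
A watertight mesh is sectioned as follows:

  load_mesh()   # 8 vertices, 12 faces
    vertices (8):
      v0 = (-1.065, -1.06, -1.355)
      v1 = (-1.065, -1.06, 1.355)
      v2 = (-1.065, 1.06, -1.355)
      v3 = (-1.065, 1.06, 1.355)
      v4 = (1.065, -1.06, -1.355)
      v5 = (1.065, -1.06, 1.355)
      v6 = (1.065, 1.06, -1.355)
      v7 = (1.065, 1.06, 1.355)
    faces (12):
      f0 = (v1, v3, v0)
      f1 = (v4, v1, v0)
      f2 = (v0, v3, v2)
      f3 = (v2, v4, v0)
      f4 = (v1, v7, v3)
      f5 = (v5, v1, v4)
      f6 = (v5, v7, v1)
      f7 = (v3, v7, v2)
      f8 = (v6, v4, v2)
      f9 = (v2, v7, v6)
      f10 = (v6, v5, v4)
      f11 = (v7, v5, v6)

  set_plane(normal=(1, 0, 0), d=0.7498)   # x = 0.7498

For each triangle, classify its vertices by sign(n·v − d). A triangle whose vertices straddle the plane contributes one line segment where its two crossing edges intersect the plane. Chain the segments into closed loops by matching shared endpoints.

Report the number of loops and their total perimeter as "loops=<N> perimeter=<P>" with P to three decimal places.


Straddling triangles (8 of 12):
  (v4,v1,v0) [+--] → (0.7498, -1.06, -0.953971)–(0.7498, -1.06, -1.355)  len=0.4010
  (v2,v4,v0) [-+-] → (0.7498, -0.74628, -1.355)–(0.7498, -1.06, -1.355)  len=0.3137
  (v1,v7,v3) [-+-] → (0.7498, 0.74628, 1.355)–(0.7498, 1.06, 1.355)  len=0.3137
  (v5,v1,v4) [+-+] → (0.7498, -1.06, 1.355)–(0.7498, -1.06, -0.953971)  len=2.3090
  (v5,v7,v1) [++-] → (0.7498, 0.74628, 1.355)–(0.7498, -1.06, 1.355)  len=1.8063
  (v3,v7,v2) [-+-] → (0.7498, 1.06, 1.355)–(0.7498, 1.06, 0.953971)  len=0.4010
  (v6,v4,v2) [++-] → (0.7498, -0.74628, -1.355)–(0.7498, 1.06, -1.355)  len=1.8063
  (v2,v7,v6) [-++] → (0.7498, 1.06, 0.953971)–(0.7498, 1.06, -1.355)  len=2.3090

Chained into 1 loop(s):
  loop 1: 8 segments, perimeter = 9.6600
Total perimeter = 9.660

loops=1 perimeter=9.660


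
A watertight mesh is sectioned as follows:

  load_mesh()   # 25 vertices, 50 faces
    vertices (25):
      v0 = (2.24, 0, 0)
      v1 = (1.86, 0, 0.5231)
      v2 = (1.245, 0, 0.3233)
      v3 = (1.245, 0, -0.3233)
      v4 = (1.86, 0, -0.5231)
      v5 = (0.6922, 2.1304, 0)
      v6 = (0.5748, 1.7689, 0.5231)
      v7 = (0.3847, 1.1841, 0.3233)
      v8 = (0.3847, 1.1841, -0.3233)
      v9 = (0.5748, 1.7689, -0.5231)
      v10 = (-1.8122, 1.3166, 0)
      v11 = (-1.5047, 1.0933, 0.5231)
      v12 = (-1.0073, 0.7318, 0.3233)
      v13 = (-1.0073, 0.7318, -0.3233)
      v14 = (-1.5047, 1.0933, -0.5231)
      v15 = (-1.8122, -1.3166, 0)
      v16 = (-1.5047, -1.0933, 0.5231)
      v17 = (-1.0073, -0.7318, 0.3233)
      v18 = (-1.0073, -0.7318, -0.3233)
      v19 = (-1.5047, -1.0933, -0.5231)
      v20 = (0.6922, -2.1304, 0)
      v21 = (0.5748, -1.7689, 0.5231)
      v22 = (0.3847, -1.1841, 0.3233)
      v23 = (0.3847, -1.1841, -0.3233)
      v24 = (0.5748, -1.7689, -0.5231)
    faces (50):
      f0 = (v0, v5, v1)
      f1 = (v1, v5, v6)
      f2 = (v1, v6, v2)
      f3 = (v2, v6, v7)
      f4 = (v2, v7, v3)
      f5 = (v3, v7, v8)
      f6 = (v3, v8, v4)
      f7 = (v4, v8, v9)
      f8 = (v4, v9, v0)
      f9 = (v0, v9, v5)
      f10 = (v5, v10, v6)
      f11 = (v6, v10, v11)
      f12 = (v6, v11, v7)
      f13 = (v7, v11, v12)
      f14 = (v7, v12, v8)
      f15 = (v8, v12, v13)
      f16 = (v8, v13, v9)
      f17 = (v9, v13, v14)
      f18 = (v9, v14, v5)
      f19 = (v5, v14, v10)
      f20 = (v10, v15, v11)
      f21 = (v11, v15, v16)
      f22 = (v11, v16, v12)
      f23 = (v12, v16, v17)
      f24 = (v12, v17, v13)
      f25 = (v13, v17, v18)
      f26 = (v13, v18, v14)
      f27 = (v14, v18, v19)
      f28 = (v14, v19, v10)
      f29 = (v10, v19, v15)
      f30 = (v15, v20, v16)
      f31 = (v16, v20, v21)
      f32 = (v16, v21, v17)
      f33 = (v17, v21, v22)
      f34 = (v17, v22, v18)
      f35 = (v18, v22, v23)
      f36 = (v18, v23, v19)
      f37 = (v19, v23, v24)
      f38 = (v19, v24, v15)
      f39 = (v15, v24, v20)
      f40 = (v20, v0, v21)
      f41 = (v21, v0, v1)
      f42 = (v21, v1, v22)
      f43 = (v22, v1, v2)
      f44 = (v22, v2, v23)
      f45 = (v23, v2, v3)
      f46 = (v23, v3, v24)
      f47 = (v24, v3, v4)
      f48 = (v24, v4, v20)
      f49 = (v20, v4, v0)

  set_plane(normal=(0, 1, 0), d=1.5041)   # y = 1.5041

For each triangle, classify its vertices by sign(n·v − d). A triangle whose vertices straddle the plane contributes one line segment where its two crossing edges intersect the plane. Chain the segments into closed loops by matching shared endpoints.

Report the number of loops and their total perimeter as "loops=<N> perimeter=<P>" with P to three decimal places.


Straddling triangles (14 of 50):
  (v0,v5,v1) [-+-] → (1.14723, 1.5041, 0)–(1.03551, 1.5041, 0.153782)  len=0.1901
  (v1,v5,v6) [-++] → (1.03551, 1.5041, 0.153782)–(0.767191, 1.5041, 0.5231)  len=0.4565
  (v1,v6,v2) [-+-] → (0.767191, 1.5041, 0.5231)–(0.675127, 1.5041, 0.49319)  len=0.0968
  (v2,v6,v7) [-+-] → (0.675127, 1.5041, 0.49319)–(0.488722, 1.5041, 0.43263)  len=0.1960
  (v4,v8,v9) [--+] → (0.488722, 1.5041, -0.43263)–(0.767191, 1.5041, -0.5231)  len=0.2928
  (v4,v9,v0) [-+-] → (0.767191, 1.5041, -0.5231)–(0.824076, 1.5041, -0.444793)  len=0.0968
  (v0,v9,v5) [-++] → (0.824076, 1.5041, -0.444793)–(1.14723, 1.5041, 0)  len=0.5498
  (v5,v10,v6) [+-+] → (-1.23518, 1.5041, 0)–(-0.822674, 1.5041, 0.21685)  len=0.4660
  (v6,v10,v11) [+--] → (-0.822674, 1.5041, 0.21685)–(-0.240256, 1.5041, 0.5231)  len=0.6580
  (v6,v11,v7) [+--] → (-0.240256, 1.5041, 0.5231)–(0.488722, 1.5041, 0.43263)  len=0.7346
  (v8,v13,v9) [--+] → (0.170847, 1.5041, -0.472086)–(0.488722, 1.5041, -0.43263)  len=0.3203
  (v9,v13,v14) [+--] → (0.170847, 1.5041, -0.472086)–(-0.240256, 1.5041, -0.5231)  len=0.4143
  (v9,v14,v5) [+-+] → (-0.240256, 1.5041, -0.5231)–(-0.634498, 1.5041, -0.315898)  len=0.4454
  (v5,v14,v10) [+--] → (-0.634498, 1.5041, -0.315898)–(-1.23518, 1.5041, 0)  len=0.6787

Chained into 1 loop(s):
  loop 1: 14 segments, perimeter = 5.5960
Total perimeter = 5.596

loops=1 perimeter=5.596


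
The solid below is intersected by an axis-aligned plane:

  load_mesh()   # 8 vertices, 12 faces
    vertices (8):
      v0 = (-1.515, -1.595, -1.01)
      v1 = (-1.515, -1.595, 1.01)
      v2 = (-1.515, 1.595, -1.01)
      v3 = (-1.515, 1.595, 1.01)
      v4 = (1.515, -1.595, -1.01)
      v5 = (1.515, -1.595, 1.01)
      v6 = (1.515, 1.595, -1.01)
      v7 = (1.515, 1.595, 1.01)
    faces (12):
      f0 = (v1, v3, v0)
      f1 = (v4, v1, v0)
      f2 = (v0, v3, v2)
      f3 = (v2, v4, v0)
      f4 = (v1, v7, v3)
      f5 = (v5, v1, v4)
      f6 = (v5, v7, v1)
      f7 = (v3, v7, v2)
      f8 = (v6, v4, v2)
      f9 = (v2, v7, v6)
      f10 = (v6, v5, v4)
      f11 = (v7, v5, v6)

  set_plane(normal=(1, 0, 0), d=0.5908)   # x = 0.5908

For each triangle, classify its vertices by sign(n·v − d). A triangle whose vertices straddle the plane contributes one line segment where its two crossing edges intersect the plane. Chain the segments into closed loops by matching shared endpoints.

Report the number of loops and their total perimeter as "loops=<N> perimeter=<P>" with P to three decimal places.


loops=1 perimeter=10.420

Straddling triangles (8 of 12):
  (v4,v1,v0) [+--] → (0.5908, -1.595, -0.393867)–(0.5908, -1.595, -1.01)  len=0.6161
  (v2,v4,v0) [-+-] → (0.5908, -0.621997, -1.01)–(0.5908, -1.595, -1.01)  len=0.9730
  (v1,v7,v3) [-+-] → (0.5908, 0.621997, 1.01)–(0.5908, 1.595, 1.01)  len=0.9730
  (v5,v1,v4) [+-+] → (0.5908, -1.595, 1.01)–(0.5908, -1.595, -0.393867)  len=1.4039
  (v5,v7,v1) [++-] → (0.5908, 0.621997, 1.01)–(0.5908, -1.595, 1.01)  len=2.2170
  (v3,v7,v2) [-+-] → (0.5908, 1.595, 1.01)–(0.5908, 1.595, 0.393867)  len=0.6161
  (v6,v4,v2) [++-] → (0.5908, -0.621997, -1.01)–(0.5908, 1.595, -1.01)  len=2.2170
  (v2,v7,v6) [-++] → (0.5908, 1.595, 0.393867)–(0.5908, 1.595, -1.01)  len=1.4039

Chained into 1 loop(s):
  loop 1: 8 segments, perimeter = 10.4200
Total perimeter = 10.420


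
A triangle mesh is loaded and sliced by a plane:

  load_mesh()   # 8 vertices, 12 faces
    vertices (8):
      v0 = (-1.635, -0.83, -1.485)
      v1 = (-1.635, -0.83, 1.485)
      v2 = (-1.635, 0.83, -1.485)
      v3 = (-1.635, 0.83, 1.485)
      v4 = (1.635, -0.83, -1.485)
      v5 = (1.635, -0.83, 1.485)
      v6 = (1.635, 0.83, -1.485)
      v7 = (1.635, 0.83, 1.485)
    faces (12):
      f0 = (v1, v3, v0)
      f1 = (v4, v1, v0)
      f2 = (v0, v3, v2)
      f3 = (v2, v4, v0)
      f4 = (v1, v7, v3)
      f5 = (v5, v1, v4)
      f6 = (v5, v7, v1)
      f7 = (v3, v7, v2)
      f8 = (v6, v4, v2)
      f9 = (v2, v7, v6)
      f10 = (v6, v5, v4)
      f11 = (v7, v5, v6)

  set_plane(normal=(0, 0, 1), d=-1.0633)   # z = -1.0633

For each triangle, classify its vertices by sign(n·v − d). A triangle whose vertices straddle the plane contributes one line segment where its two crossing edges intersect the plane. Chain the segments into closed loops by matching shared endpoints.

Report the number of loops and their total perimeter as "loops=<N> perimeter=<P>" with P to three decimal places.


loops=1 perimeter=9.860

Straddling triangles (8 of 12):
  (v1,v3,v0) [++-] → (-1.635, -0.594302, -1.0633)–(-1.635, -0.83, -1.0633)  len=0.2357
  (v4,v1,v0) [-+-] → (1.1707, -0.83, -1.0633)–(-1.635, -0.83, -1.0633)  len=2.8057
  (v0,v3,v2) [-+-] → (-1.635, -0.594302, -1.0633)–(-1.635, 0.83, -1.0633)  len=1.4243
  (v5,v1,v4) [++-] → (1.1707, -0.83, -1.0633)–(1.635, -0.83, -1.0633)  len=0.4643
  (v3,v7,v2) [++-] → (-1.1707, 0.83, -1.0633)–(-1.635, 0.83, -1.0633)  len=0.4643
  (v2,v7,v6) [-+-] → (-1.1707, 0.83, -1.0633)–(1.635, 0.83, -1.0633)  len=2.8057
  (v6,v5,v4) [-+-] → (1.635, 0.594302, -1.0633)–(1.635, -0.83, -1.0633)  len=1.4243
  (v7,v5,v6) [++-] → (1.635, 0.594302, -1.0633)–(1.635, 0.83, -1.0633)  len=0.2357

Chained into 1 loop(s):
  loop 1: 8 segments, perimeter = 9.8600
Total perimeter = 9.860


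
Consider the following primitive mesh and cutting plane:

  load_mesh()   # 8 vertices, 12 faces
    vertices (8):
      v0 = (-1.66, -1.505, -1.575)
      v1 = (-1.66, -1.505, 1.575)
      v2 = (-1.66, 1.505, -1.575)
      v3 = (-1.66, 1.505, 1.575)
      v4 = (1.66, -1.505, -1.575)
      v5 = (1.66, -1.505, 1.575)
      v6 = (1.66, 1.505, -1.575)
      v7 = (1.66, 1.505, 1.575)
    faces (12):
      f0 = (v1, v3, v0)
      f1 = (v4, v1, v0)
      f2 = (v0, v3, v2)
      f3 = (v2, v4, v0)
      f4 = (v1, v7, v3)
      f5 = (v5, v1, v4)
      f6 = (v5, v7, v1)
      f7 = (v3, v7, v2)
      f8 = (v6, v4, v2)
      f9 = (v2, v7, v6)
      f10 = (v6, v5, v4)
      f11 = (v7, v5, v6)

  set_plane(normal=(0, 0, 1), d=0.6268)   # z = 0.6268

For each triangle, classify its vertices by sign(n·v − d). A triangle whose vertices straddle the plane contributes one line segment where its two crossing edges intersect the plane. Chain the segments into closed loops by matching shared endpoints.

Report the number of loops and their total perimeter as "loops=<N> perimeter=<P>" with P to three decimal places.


Straddling triangles (8 of 12):
  (v1,v3,v0) [++-] → (-1.66, 0.598942, 0.6268)–(-1.66, -1.505, 0.6268)  len=2.1039
  (v4,v1,v0) [-+-] → (-0.660627, -1.505, 0.6268)–(-1.66, -1.505, 0.6268)  len=0.9994
  (v0,v3,v2) [-+-] → (-1.66, 0.598942, 0.6268)–(-1.66, 1.505, 0.6268)  len=0.9061
  (v5,v1,v4) [++-] → (-0.660627, -1.505, 0.6268)–(1.66, -1.505, 0.6268)  len=2.3206
  (v3,v7,v2) [++-] → (0.660627, 1.505, 0.6268)–(-1.66, 1.505, 0.6268)  len=2.3206
  (v2,v7,v6) [-+-] → (0.660627, 1.505, 0.6268)–(1.66, 1.505, 0.6268)  len=0.9994
  (v6,v5,v4) [-+-] → (1.66, -0.598942, 0.6268)–(1.66, -1.505, 0.6268)  len=0.9061
  (v7,v5,v6) [++-] → (1.66, -0.598942, 0.6268)–(1.66, 1.505, 0.6268)  len=2.1039

Chained into 1 loop(s):
  loop 1: 8 segments, perimeter = 12.6600
Total perimeter = 12.660

loops=1 perimeter=12.660


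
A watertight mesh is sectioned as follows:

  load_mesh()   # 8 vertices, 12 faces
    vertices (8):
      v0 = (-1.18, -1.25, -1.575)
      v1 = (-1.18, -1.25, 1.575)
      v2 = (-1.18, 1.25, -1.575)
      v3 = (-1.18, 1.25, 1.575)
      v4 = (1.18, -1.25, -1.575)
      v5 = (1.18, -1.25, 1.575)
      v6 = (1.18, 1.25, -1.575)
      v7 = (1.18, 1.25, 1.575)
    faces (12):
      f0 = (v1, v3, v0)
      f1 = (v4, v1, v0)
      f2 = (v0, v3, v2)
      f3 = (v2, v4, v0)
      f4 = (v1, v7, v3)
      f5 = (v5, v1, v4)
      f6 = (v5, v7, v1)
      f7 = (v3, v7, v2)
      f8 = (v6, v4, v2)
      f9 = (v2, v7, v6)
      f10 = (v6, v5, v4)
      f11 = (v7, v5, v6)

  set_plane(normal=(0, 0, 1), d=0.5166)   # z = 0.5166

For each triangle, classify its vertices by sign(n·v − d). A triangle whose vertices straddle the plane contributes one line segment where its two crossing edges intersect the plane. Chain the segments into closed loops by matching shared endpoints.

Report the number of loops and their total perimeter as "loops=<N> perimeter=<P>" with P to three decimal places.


loops=1 perimeter=9.720

Straddling triangles (8 of 12):
  (v1,v3,v0) [++-] → (-1.18, 0.41, 0.5166)–(-1.18, -1.25, 0.5166)  len=1.6600
  (v4,v1,v0) [-+-] → (-0.38704, -1.25, 0.5166)–(-1.18, -1.25, 0.5166)  len=0.7930
  (v0,v3,v2) [-+-] → (-1.18, 0.41, 0.5166)–(-1.18, 1.25, 0.5166)  len=0.8400
  (v5,v1,v4) [++-] → (-0.38704, -1.25, 0.5166)–(1.18, -1.25, 0.5166)  len=1.5670
  (v3,v7,v2) [++-] → (0.38704, 1.25, 0.5166)–(-1.18, 1.25, 0.5166)  len=1.5670
  (v2,v7,v6) [-+-] → (0.38704, 1.25, 0.5166)–(1.18, 1.25, 0.5166)  len=0.7930
  (v6,v5,v4) [-+-] → (1.18, -0.41, 0.5166)–(1.18, -1.25, 0.5166)  len=0.8400
  (v7,v5,v6) [++-] → (1.18, -0.41, 0.5166)–(1.18, 1.25, 0.5166)  len=1.6600

Chained into 1 loop(s):
  loop 1: 8 segments, perimeter = 9.7200
Total perimeter = 9.720


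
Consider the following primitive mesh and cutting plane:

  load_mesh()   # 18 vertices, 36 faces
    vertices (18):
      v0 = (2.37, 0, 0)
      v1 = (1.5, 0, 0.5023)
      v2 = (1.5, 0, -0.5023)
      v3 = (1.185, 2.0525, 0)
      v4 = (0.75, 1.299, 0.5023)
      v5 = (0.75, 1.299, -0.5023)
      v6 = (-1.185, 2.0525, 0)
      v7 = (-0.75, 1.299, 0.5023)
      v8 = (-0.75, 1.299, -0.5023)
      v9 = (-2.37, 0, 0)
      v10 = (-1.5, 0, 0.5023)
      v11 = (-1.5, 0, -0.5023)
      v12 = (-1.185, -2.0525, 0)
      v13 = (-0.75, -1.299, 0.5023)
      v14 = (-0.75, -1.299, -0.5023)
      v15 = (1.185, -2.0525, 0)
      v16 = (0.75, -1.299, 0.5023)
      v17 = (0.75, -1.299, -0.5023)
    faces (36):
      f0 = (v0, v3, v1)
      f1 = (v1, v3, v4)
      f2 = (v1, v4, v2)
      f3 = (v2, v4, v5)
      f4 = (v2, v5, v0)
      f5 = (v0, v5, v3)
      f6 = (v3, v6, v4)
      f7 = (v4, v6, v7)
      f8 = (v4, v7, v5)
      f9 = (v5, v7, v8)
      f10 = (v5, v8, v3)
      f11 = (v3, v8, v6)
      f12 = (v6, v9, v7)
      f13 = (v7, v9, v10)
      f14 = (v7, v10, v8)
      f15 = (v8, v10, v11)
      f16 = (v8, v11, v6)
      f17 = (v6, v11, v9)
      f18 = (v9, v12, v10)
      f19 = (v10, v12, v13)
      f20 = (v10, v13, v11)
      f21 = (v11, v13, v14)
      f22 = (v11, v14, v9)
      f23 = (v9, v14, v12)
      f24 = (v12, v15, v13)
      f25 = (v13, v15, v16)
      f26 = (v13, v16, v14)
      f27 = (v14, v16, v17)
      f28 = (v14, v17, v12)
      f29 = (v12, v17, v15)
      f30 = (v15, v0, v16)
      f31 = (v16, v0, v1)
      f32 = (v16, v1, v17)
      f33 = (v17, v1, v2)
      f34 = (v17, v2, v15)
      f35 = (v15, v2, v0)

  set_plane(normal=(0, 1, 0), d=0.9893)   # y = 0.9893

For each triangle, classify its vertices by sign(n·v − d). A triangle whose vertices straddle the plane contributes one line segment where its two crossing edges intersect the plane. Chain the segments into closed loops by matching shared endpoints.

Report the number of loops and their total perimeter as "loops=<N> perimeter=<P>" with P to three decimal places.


Straddling triangles (12 of 36):
  (v0,v3,v1) [-+-] → (1.79883, 0.9893, 0)–(1.34817, 0.9893, 0.260193)  len=0.5204
  (v1,v3,v4) [-++] → (1.34817, 0.9893, 0.260193)–(0.928811, 0.9893, 0.5023)  len=0.4842
  (v1,v4,v2) [-+-] → (0.928811, 0.9893, 0.5023)–(0.928811, 0.9893, 0.262789)  len=0.2395
  (v2,v4,v5) [-++] → (0.928811, 0.9893, 0.262789)–(0.928811, 0.9893, -0.5023)  len=0.7651
  (v2,v5,v0) [-+-] → (0.928811, 0.9893, -0.5023)–(1.13623, 0.9893, -0.382545)  len=0.2395
  (v0,v5,v3) [-++] → (1.13623, 0.9893, -0.382545)–(1.79883, 0.9893, 0)  len=0.7651
  (v6,v9,v7) [+-+] → (-1.79883, 0.9893, 0)–(-1.13623, 0.9893, 0.382545)  len=0.7651
  (v7,v9,v10) [+--] → (-1.13623, 0.9893, 0.382545)–(-0.928811, 0.9893, 0.5023)  len=0.2395
  (v7,v10,v8) [+-+] → (-0.928811, 0.9893, 0.5023)–(-0.928811, 0.9893, -0.262789)  len=0.7651
  (v8,v10,v11) [+--] → (-0.928811, 0.9893, -0.262789)–(-0.928811, 0.9893, -0.5023)  len=0.2395
  (v8,v11,v6) [+-+] → (-0.928811, 0.9893, -0.5023)–(-1.34817, 0.9893, -0.260193)  len=0.4842
  (v6,v11,v9) [+--] → (-1.34817, 0.9893, -0.260193)–(-1.79883, 0.9893, 0)  len=0.5204

Chained into 2 loop(s):
  loop 1: 6 segments, perimeter = 3.0138
  loop 2: 6 segments, perimeter = 3.0138
Total perimeter = 6.028

loops=2 perimeter=6.028


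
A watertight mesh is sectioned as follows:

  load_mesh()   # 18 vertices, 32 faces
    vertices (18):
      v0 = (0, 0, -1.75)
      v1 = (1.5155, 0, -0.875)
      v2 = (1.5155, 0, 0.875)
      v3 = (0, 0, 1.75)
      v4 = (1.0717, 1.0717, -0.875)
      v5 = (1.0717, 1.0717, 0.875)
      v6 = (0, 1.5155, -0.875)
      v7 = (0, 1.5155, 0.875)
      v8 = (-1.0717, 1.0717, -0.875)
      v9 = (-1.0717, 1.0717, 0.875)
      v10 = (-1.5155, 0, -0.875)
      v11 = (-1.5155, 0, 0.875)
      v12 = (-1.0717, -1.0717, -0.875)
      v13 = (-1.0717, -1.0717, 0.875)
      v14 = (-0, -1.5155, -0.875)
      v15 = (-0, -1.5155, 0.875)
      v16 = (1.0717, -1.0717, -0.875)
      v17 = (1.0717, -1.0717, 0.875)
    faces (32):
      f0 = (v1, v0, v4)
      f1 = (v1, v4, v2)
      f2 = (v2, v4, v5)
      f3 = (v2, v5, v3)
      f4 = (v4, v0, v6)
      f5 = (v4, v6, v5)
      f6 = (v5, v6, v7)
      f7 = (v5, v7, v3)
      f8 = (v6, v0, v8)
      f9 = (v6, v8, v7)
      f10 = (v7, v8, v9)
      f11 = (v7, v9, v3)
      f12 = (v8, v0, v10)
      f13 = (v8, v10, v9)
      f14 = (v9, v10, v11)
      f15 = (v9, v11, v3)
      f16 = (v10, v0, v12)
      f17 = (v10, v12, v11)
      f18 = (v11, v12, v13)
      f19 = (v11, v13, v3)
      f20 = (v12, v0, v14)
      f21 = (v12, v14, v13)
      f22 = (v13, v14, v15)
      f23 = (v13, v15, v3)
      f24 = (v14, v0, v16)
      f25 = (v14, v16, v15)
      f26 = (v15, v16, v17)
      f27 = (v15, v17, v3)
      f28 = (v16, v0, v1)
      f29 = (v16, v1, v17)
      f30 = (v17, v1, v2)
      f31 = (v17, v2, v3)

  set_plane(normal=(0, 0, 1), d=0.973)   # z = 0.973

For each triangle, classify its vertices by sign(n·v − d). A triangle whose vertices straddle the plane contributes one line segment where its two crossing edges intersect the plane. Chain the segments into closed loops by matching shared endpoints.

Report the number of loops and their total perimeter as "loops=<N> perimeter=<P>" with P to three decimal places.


loops=1 perimeter=8.240

Straddling triangles (8 of 32):
  (v2,v5,v3) [--+] → (0.95167, 0.95167, 0.973)–(1.34576, 0, 0.973)  len=1.0300
  (v5,v7,v3) [--+] → (0, 1.34576, 0.973)–(0.95167, 0.95167, 0.973)  len=1.0300
  (v7,v9,v3) [--+] → (-0.95167, 0.95167, 0.973)–(0, 1.34576, 0.973)  len=1.0300
  (v9,v11,v3) [--+] → (-1.34576, 0, 0.973)–(-0.95167, 0.95167, 0.973)  len=1.0300
  (v11,v13,v3) [--+] → (-0.95167, -0.95167, 0.973)–(-1.34576, 0, 0.973)  len=1.0300
  (v13,v15,v3) [--+] → (0, -1.34576, 0.973)–(-0.95167, -0.95167, 0.973)  len=1.0300
  (v15,v17,v3) [--+] → (0.95167, -0.95167, 0.973)–(0, -1.34576, 0.973)  len=1.0300
  (v17,v2,v3) [--+] → (1.34576, 0, 0.973)–(0.95167, -0.95167, 0.973)  len=1.0300

Chained into 1 loop(s):
  loop 1: 8 segments, perimeter = 8.2403
Total perimeter = 8.240


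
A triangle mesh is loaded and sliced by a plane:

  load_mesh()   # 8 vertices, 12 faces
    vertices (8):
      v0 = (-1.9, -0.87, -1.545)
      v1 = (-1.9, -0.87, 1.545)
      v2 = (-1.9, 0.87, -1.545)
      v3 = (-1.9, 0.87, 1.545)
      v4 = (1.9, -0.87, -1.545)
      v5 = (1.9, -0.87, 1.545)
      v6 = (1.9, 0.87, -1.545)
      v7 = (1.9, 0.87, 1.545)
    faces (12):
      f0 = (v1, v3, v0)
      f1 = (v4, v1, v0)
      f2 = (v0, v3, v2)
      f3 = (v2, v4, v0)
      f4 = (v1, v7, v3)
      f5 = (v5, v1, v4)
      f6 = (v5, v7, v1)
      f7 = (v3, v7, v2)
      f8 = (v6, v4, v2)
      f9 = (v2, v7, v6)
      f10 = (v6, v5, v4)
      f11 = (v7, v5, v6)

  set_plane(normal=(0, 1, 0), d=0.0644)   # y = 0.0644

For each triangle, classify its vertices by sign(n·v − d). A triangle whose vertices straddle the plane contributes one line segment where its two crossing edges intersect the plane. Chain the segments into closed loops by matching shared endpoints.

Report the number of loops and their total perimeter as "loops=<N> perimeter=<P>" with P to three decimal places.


Straddling triangles (8 of 12):
  (v1,v3,v0) [-+-] → (-1.9, 0.0644, 1.545)–(-1.9, 0.0644, 0.114366)  len=1.4306
  (v0,v3,v2) [-++] → (-1.9, 0.0644, 0.114366)–(-1.9, 0.0644, -1.545)  len=1.6594
  (v2,v4,v0) [+--] → (-0.140644, 0.0644, -1.545)–(-1.9, 0.0644, -1.545)  len=1.7594
  (v1,v7,v3) [-++] → (0.140644, 0.0644, 1.545)–(-1.9, 0.0644, 1.545)  len=2.0406
  (v5,v7,v1) [-+-] → (1.9, 0.0644, 1.545)–(0.140644, 0.0644, 1.545)  len=1.7594
  (v6,v4,v2) [+-+] → (1.9, 0.0644, -1.545)–(-0.140644, 0.0644, -1.545)  len=2.0406
  (v6,v5,v4) [+--] → (1.9, 0.0644, -0.114366)–(1.9, 0.0644, -1.545)  len=1.4306
  (v7,v5,v6) [+-+] → (1.9, 0.0644, 1.545)–(1.9, 0.0644, -0.114366)  len=1.6594

Chained into 1 loop(s):
  loop 1: 8 segments, perimeter = 13.7800
Total perimeter = 13.780

loops=1 perimeter=13.780


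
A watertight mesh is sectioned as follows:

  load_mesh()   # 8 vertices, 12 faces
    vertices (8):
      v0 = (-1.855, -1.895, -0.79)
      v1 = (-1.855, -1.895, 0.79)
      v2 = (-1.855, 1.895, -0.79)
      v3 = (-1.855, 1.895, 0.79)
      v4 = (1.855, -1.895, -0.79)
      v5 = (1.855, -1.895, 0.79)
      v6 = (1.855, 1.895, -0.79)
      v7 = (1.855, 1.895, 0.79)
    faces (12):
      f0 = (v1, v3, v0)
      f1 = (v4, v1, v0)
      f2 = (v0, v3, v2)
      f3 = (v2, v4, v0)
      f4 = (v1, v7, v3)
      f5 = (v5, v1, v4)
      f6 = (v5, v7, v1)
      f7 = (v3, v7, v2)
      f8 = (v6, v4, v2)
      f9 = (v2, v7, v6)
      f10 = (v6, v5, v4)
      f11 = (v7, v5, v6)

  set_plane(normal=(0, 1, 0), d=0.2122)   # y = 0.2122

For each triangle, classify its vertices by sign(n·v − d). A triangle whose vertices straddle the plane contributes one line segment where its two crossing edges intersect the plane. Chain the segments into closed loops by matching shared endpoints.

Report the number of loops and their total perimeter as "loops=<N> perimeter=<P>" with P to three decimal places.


Straddling triangles (8 of 12):
  (v1,v3,v0) [-+-] → (-1.855, 0.2122, 0.79)–(-1.855, 0.2122, 0.0884633)  len=0.7015
  (v0,v3,v2) [-++] → (-1.855, 0.2122, 0.0884633)–(-1.855, 0.2122, -0.79)  len=0.8785
  (v2,v4,v0) [+--] → (-0.207721, 0.2122, -0.79)–(-1.855, 0.2122, -0.79)  len=1.6473
  (v1,v7,v3) [-++] → (0.207721, 0.2122, 0.79)–(-1.855, 0.2122, 0.79)  len=2.0627
  (v5,v7,v1) [-+-] → (1.855, 0.2122, 0.79)–(0.207721, 0.2122, 0.79)  len=1.6473
  (v6,v4,v2) [+-+] → (1.855, 0.2122, -0.79)–(-0.207721, 0.2122, -0.79)  len=2.0627
  (v6,v5,v4) [+--] → (1.855, 0.2122, -0.0884633)–(1.855, 0.2122, -0.79)  len=0.7015
  (v7,v5,v6) [+-+] → (1.855, 0.2122, 0.79)–(1.855, 0.2122, -0.0884633)  len=0.8785

Chained into 1 loop(s):
  loop 1: 8 segments, perimeter = 10.5800
Total perimeter = 10.580

loops=1 perimeter=10.580


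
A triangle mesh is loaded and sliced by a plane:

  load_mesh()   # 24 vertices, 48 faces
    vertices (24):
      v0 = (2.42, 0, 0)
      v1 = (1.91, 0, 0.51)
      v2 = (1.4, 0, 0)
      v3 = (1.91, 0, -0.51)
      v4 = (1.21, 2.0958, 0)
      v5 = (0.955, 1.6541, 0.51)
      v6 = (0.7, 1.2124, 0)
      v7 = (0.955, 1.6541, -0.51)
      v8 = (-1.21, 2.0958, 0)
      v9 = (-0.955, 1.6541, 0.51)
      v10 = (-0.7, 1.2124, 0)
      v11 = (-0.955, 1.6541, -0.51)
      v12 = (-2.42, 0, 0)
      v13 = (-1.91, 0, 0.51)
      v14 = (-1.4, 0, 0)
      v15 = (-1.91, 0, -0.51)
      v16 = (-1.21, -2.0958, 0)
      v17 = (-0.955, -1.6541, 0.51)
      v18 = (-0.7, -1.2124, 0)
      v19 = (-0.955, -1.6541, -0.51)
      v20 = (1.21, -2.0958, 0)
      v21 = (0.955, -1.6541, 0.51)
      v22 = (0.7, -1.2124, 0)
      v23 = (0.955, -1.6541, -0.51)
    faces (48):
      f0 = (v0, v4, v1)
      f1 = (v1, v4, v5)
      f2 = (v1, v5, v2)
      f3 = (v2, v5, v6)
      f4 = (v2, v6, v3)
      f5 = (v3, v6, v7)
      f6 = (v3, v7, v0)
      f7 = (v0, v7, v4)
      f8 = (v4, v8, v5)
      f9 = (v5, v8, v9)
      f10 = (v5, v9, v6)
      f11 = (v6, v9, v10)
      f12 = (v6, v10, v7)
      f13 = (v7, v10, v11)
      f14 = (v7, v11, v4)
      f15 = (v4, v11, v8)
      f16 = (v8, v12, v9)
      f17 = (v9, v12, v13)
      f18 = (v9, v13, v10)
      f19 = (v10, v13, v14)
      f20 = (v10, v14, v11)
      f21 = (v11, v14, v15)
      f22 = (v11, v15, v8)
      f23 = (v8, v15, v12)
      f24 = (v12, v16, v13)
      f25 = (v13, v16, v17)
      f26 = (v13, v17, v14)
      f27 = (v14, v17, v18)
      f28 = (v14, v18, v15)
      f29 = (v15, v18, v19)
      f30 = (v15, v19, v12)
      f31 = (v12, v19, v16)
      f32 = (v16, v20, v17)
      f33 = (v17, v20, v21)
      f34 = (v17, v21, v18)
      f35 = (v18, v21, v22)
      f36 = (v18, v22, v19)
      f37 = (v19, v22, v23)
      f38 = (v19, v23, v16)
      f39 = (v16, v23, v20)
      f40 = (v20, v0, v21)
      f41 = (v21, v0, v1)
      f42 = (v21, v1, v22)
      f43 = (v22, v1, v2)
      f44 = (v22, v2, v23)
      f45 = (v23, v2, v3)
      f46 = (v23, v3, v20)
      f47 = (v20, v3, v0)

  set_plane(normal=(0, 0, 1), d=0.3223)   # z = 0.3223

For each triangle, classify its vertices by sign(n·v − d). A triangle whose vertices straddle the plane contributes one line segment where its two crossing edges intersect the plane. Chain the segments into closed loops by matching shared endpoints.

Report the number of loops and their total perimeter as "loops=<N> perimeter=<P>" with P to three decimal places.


loops=2 perimeter=22.920

Straddling triangles (24 of 48):
  (v0,v4,v1) [--+] → (1.65237, 0.771337, 0.3223)–(2.0977, 0, 0.3223)  len=0.8907
  (v1,v4,v5) [+-+] → (1.65237, 0.771337, 0.3223)–(1.04885, 1.81666, 0.3223)  len=1.2070
  (v1,v5,v2) [++-] → (1.11878, 1.04533, 0.3223)–(1.7223, 0, 0.3223)  len=1.2070
  (v2,v5,v6) [-+-] → (1.11878, 1.04533, 0.3223)–(0.86115, 1.49154, 0.3223)  len=0.5152
  (v4,v8,v5) [--+] → (0.158195, 1.81666, 0.3223)–(1.04885, 1.81666, 0.3223)  len=0.8907
  (v5,v8,v9) [+-+] → (0.158195, 1.81666, 0.3223)–(-1.04885, 1.81666, 0.3223)  len=1.2070
  (v5,v9,v6) [++-] → (-0.345895, 1.49154, 0.3223)–(0.86115, 1.49154, 0.3223)  len=1.2070
  (v6,v9,v10) [-+-] → (-0.345895, 1.49154, 0.3223)–(-0.86115, 1.49154, 0.3223)  len=0.5153
  (v8,v12,v9) [--+] → (-1.49418, 1.04533, 0.3223)–(-1.04885, 1.81666, 0.3223)  len=0.8907
  (v9,v12,v13) [+-+] → (-1.49418, 1.04533, 0.3223)–(-2.0977, 0, 0.3223)  len=1.2070
  (v9,v13,v10) [++-] → (-1.46467, 0.446211, 0.3223)–(-0.86115, 1.49154, 0.3223)  len=1.2070
  (v10,v13,v14) [-+-] → (-1.46467, 0.446211, 0.3223)–(-1.7223, 0, 0.3223)  len=0.5152
  (v12,v16,v13) [--+] → (-1.65237, -0.771337, 0.3223)–(-2.0977, 0, 0.3223)  len=0.8907
  (v13,v16,v17) [+-+] → (-1.65237, -0.771337, 0.3223)–(-1.04885, -1.81666, 0.3223)  len=1.2070
  (v13,v17,v14) [++-] → (-1.11878, -1.04533, 0.3223)–(-1.7223, 0, 0.3223)  len=1.2070
  (v14,v17,v18) [-+-] → (-1.11878, -1.04533, 0.3223)–(-0.86115, -1.49154, 0.3223)  len=0.5152
  (v16,v20,v17) [--+] → (-0.158195, -1.81666, 0.3223)–(-1.04885, -1.81666, 0.3223)  len=0.8907
  (v17,v20,v21) [+-+] → (-0.158195, -1.81666, 0.3223)–(1.04885, -1.81666, 0.3223)  len=1.2070
  (v17,v21,v18) [++-] → (0.345895, -1.49154, 0.3223)–(-0.86115, -1.49154, 0.3223)  len=1.2070
  (v18,v21,v22) [-+-] → (0.345895, -1.49154, 0.3223)–(0.86115, -1.49154, 0.3223)  len=0.5153
  (v20,v0,v21) [--+] → (1.49418, -1.04533, 0.3223)–(1.04885, -1.81666, 0.3223)  len=0.8907
  (v21,v0,v1) [+-+] → (1.49418, -1.04533, 0.3223)–(2.0977, 0, 0.3223)  len=1.2070
  (v21,v1,v22) [++-] → (1.46467, -0.446211, 0.3223)–(0.86115, -1.49154, 0.3223)  len=1.2070
  (v22,v1,v2) [-+-] → (1.46467, -0.446211, 0.3223)–(1.7223, 0, 0.3223)  len=0.5152

Chained into 2 loop(s):
  loop 1: 12 segments, perimeter = 12.5862
  loop 2: 12 segments, perimeter = 10.3337
Total perimeter = 22.920
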